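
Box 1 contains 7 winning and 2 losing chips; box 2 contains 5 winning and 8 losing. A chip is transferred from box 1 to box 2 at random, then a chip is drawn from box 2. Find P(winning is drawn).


P(transfer winning) = 7/9; P(transfer losing) = 2/9
If winning transferred: Urn II has 6 winning of 14, so P(winning|winning moved) = 3/7
If losing transferred: Urn II has 5 winning of 14, so P(winning|losing moved) = 5/14
By total probability: P(winning) = 7/9*3/7 + 2/9*5/14 = 26/63

26/63


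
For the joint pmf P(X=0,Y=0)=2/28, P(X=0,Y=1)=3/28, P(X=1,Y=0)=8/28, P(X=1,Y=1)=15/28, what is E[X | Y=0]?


P(Y=0) = 10/28
E[X|Y=0] = (0*2 + 1*8)/10 = 8/10 = 4/5

4/5


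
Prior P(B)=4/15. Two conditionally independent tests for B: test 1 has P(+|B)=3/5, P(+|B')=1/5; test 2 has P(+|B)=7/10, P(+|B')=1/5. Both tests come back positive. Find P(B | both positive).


After test 1: P(+) = 3/5*4/15 + 1/5*11/15 = 23/75
P(B|+) = (4/25)/(23/75) = 12/23
After test 2 (use post1 as new prior): P(+) = 7/10*12/23 + 1/5*11/23 = 53/115
P(B|+,+) = (42/115)/(53/115) = 42/53

42/53


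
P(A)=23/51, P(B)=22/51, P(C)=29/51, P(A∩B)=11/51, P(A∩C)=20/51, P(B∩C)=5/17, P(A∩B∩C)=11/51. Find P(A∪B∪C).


P(A∪B∪C) = P(A)+P(B)+P(C) - P(AB)-P(AC)-P(BC) + P(ABC)
= 23/51+22/51+29/51 - 11/51-20/51-5/17 + 11/51
= 13/17

13/17


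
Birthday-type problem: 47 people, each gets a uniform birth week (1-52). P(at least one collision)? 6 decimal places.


P(all different) = prod((52-i)/52 for i=0..46) = 0.000000
P(at least one match) = 1 - 0.000000 = 1.000000

1.000000


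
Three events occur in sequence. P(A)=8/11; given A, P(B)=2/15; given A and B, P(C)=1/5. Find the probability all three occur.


P(A∩B∩C) = P(A) * P(B|A) * P(C|A∩B)
= 8/11 * 2/15 * 1/5
= 16/165 * 1/5 = 16/825

16/825


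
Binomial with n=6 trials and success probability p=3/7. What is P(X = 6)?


P(X=6) = C(6,6) * p^6 * (1-p)^0
= 1 * 729/117649 * 1
= 729/117649

729/117649


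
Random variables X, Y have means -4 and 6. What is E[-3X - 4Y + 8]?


E[-3X - 4Y + 8] = -3*E[X] - 4*E[Y] + 8
= (-3)*(-4) + (-4)*(6) + (8)
= 12 - 24 + 8 = -4

-4


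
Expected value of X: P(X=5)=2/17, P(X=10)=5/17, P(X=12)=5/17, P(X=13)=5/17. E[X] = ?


E[X] = sum(x * P(x))
= 5*2/17 + 10*5/17 + 12*5/17 + 13*5/17
= 185/17

185/17


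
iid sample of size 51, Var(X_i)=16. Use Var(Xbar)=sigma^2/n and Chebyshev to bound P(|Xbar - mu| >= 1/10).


Var(Xbar) = Var(X)/n = 16/51
Chebyshev: P(|Xbar-mu| >= 1/10) <= Var(Xbar)/(1/10)^2 = (16/51)/(1/100) = 1600/51
Bound exceeds 1, so trivial bound: 1

1


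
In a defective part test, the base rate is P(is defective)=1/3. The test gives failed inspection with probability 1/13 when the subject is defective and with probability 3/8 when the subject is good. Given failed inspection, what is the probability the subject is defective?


P(A) = P(A|B)P(B) + P(A|B')P(B') = 1/13*1/3 + 3/8*2/3 = 43/156
P(B|A) = P(A|B)P(B)/P(A) = (1/39)/(43/156) = 4/43

4/43


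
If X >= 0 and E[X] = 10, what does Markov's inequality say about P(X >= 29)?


Markov: P(X >= a) <= E[X]/a
P(X >= 29) <= 10/29

10/29


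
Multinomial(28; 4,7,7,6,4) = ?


28! = 304888344611713860501504000000
Denominator: 4!=24 * 7!=5040 * 7!=5040 * 6!=720 * 4!=24
Coefficient = 304888344611713860501504000000 / 10534551552000 = 28941748787952000

28941748787952000


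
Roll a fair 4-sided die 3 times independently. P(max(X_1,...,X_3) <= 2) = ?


P(max <= 2) = P(all X_i <= 2) = (P(X_1 <= 2))^3
= (2/4)^3 = (1/2)^3 = 1/8

1/8


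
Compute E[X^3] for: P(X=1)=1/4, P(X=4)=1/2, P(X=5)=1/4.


E[X^3] = sum(x^3 * P(x))
= 1*1/4 + 64*1/2 + 125*1/4
= 127/2

127/2


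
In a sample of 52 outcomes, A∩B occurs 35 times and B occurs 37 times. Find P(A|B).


P(A|B) = P(A∩B)/P(B) = (35/52)/(37/52) = 35/37

35/37


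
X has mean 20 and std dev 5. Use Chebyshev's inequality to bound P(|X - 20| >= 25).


k = 25/5 = 5
Chebyshev: P(|X-mu| >= k*sigma) <= 1/k^2 = 1/5^2 = 1/25

1/25


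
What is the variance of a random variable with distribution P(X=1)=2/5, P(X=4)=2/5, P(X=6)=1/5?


E[X] = 16/5, E[X^2] = 14
Var(X) = E[X^2] - (E[X])^2 = 14 - (16/5)^2 = 94/25

94/25


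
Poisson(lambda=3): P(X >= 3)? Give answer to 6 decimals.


P(X>=3) = 1 - P(X<=2) = 1 - (e^(-3)*3^0/0! + e^(-3)*3^1/1! + e^(-3)*3^2/2!)
≈ 1 - (0.0497870684 + 0.1493612051 + 0.2240418077)
= 1 - 0.4231900812 = 0.5768099188
≈ 0.576810

0.576810


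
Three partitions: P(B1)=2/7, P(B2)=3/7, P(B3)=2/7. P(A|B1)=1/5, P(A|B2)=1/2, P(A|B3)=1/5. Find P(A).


P(A) = P(A|B1)P(B1) + P(A|B2)P(B2) + P(A|B3)P(B3)
= 1/5*2/7 + 1/2*3/7 + 1/5*2/7
= 2/35 + 3/14 + 2/35 = 23/70

23/70


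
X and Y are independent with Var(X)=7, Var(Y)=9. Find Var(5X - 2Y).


Independence => Cov(X,Y)=0
Var(5X - 2Y) = 5^2*Var(X) + (-2)^2*Var(Y)
= 25*7 + 4*9 = 211

211


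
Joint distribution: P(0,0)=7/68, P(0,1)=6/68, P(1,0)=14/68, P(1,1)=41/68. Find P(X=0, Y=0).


Read from table: P(X=0, Y=0) = 7/68

7/68


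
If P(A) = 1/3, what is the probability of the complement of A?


P(A') = 1 - P(A) = 1 - 1/3 = 2/3

2/3


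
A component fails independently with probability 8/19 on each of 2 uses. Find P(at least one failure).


P(at least one) = 1 - P(none)
P(none) = (1 - 8/19)^2 = (11/19)^2 = 121/361
P(at least one) = 1 - 121/361 = 240/361

240/361


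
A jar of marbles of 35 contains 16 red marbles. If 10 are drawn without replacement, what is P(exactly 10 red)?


P(X=10) = C(16,10)*C(19,0) / C(35,10)
= 8008*1 / 183579396
= 8008/183579396 = 2/45849

2/45849


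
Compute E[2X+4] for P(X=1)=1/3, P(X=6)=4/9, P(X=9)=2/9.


E[2X+4] = sum(g(x)*P(x))
= 6*1/3 + 16*4/9 + 22*2/9
= 14

14


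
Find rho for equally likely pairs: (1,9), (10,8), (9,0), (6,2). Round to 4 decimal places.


Cov(X,Y) = -5.6250, Var(X) = 12.2500, Var(Y) = 14.6875
rho = Cov/(sqrt(VarX)*sqrt(VarY)) = -0.4194

-0.4194


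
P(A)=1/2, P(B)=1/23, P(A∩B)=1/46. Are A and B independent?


P(A)*P(B) = 1/2*1/23 = 1/46
P(A∩B) = 1/46, which equals P(A)P(B), so independent

Yes, A and B are independent


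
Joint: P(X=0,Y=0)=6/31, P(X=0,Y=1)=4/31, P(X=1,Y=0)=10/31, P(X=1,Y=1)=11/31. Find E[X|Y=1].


P(Y=1) = 15/31
E[X|Y=1] = (0*4 + 1*11)/15 = 11/15

11/15


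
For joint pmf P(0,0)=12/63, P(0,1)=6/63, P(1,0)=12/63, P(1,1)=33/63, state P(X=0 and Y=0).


Read from table: P(X=0, Y=0) = 12/63 = 4/21

4/21


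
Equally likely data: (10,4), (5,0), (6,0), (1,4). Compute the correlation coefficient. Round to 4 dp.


Cov(X,Y) = 0.0000, Var(X) = 10.2500, Var(Y) = 4.0000
rho = Cov/(sqrt(VarX)*sqrt(VarY)) = 0.0000

0.0000


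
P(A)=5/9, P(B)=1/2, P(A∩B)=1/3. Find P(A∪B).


P(A∪B) = P(A) + P(B) - P(A∩B)
= 5/9 + 1/2 - 1/3 = 13/18

13/18


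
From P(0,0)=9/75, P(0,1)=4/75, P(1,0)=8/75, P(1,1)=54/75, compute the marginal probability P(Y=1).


P(Y=1) = P(0,1)+P(1,1) = 4/75 + 54/75 = 58/75

58/75


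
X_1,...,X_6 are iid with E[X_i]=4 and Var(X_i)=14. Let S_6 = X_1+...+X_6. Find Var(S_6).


By independence, Var(S_n) = n*Var(X_1) = 6*14 = 84

84


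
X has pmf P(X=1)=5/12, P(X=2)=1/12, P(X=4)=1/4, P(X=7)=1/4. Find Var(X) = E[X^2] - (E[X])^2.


E[X] = 10/3, E[X^2] = 17
Var(X) = E[X^2] - (E[X])^2 = 17 - (10/3)^2 = 53/9

53/9


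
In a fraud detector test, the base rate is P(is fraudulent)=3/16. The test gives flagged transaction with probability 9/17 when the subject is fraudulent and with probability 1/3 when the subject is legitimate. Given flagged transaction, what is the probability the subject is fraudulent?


P(A) = P(A|B)P(B) + P(A|B')P(B') = 9/17*3/16 + 1/3*13/16 = 151/408
P(B|A) = P(A|B)P(B)/P(A) = (27/272)/(151/408) = 81/302

81/302


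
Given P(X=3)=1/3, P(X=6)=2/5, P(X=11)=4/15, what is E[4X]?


E[4X] = sum(g(x)*P(x))
= 12*1/3 + 24*2/5 + 44*4/15
= 76/3

76/3


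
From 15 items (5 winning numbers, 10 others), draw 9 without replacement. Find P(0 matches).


P(X=0) = C(5,0)*C(10,9) / C(15,9)
= 1*10 / 5005
= 10/5005 = 2/1001

2/1001


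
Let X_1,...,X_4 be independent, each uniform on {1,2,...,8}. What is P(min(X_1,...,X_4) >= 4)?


P(min >= 4) = P(all X_i >= 4) = (P(X_1 >= 4))^4
= (5/8)^4 = 625/4096

625/4096


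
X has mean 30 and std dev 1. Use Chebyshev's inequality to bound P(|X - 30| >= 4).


k = 4/1 = 4
Chebyshev: P(|X-mu| >= k*sigma) <= 1/k^2 = 1/4^2 = 1/16

1/16


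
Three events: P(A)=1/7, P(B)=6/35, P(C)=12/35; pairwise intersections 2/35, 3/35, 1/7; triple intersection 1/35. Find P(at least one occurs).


P(A∪B∪C) = P(A)+P(B)+P(C) - P(AB)-P(AC)-P(BC) + P(ABC)
= 1/7+6/35+12/35 - 2/35-3/35-1/7 + 1/35
= 2/5

2/5


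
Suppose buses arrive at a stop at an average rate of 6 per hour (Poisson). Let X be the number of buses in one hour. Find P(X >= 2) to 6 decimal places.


P(X>=2) = 1 - P(X<=1) = 1 - (e^(-6)*6^0/0! + e^(-6)*6^1/1!)
≈ 1 - (0.0024787522 + 0.0148725131)
= 1 - 0.0173512653 = 0.9826487347
≈ 0.982649

0.982649


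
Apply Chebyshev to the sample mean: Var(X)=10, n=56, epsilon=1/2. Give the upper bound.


Var(Xbar) = Var(X)/n = 10/56
Chebyshev: P(|Xbar-mu| >= 1/2) <= Var(Xbar)/(1/2)^2 = (5/28)/(1/4) = 5/7

5/7


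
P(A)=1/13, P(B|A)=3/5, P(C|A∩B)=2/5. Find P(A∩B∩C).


P(A∩B∩C) = P(A) * P(B|A) * P(C|A∩B)
= 1/13 * 3/5 * 2/5
= 3/65 * 2/5 = 6/325

6/325


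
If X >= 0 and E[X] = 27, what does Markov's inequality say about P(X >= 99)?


Markov: P(X >= a) <= E[X]/a
P(X >= 99) <= 27/99 = 3/11

3/11


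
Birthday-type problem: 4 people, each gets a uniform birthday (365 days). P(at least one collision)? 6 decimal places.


P(all different) = prod((365-i)/365 for i=0..3) = 0.983644
P(at least one match) = 1 - 0.983644 = 0.016356

0.016356


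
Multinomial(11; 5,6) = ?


11! = 39916800
Denominator: 5!=120 * 6!=720
Coefficient = 39916800 / 86400 = 462

462


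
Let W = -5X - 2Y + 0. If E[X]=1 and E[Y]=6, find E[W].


E[-5X - 2Y + 0] = -5*E[X] - 2*E[Y] + 0
= (-5)*(1) + (-2)*(6) + (0)
= -5 - 12 + 0 = -17

-17


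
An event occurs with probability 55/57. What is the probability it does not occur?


P(A') = 1 - P(A) = 1 - 55/57 = 2/57

2/57


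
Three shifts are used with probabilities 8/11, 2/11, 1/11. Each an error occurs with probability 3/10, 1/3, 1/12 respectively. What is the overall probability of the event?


P(A) = P(A|B1)P(B1) + P(A|B2)P(B2) + P(A|B3)P(B3)
= 3/10*8/11 + 1/3*2/11 + 1/12*1/11
= 12/55 + 2/33 + 1/132 = 63/220

63/220


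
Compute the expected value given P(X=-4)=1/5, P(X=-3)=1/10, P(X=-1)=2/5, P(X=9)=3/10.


E[X] = sum(x * P(x))
= -4*1/5 - 3*1/10 - 1*2/5 + 9*3/10
= 6/5

6/5


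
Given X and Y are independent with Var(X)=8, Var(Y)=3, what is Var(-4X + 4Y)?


Independence => Cov(X,Y)=0
Var(-4X + 4Y) = (-4)^2*Var(X) + 4^2*Var(Y)
= 16*8 + 16*3 = 176

176


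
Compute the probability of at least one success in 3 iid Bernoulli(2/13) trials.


P(at least one) = 1 - P(none)
P(none) = (1 - 2/13)^3 = (11/13)^3 = 1331/2197
P(at least one) = 1 - 1331/2197 = 866/2197

866/2197


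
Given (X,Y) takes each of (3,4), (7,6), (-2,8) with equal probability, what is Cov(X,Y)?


E[X]=8/3, E[Y]=6, E[XY]=38/3
Cov(X,Y) = E[XY] - E[X]E[Y] = 38/3 - 8/3*6 = -10/3

-10/3


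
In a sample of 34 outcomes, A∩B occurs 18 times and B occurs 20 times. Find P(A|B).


P(A|B) = P(A∩B)/P(B) = (18/34)/(20/34) = 18/20 = 9/10

9/10


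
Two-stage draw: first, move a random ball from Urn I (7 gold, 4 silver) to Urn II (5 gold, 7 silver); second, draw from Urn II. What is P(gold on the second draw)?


P(transfer gold) = 7/11; P(transfer silver) = 4/11
If gold transferred: Urn II has 6 gold of 13, so P(gold|gold moved) = 6/13
If silver transferred: Urn II has 5 gold of 13, so P(gold|silver moved) = 5/13
By total probability: P(gold) = 7/11*6/13 + 4/11*5/13 = 62/143

62/143


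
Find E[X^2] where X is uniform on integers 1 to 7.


E[X^2] = (1/7) * sum(x^2 for x=1..7)
= 140/7 = 20

20


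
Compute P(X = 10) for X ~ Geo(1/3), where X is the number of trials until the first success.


P(X=10) = (1-p)^9 * p = (2/3)^9 * 1/3
= 512/19683 * 1/3 = 512/59049

512/59049


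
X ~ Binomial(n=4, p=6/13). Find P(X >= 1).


P(X>=1) = P(X=1) + P(X=2) + P(X=3) + P(X=4)
= 8232/28561 + 10584/28561 + 6048/28561 + 1296/28561
= 26160/28561

26160/28561


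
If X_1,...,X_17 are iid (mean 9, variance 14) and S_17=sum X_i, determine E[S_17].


E[S_n] = n*E[X_1] = 17*9 = 153

153


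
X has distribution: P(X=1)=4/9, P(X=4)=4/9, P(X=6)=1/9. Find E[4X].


E[4X] = sum(g(x)*P(x))
= 4*4/9 + 16*4/9 + 24*1/9
= 104/9

104/9


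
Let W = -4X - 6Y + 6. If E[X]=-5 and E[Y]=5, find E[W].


E[-4X - 6Y + 6] = -4*E[X] - 6*E[Y] + 6
= (-4)*(-5) + (-6)*(5) + (6)
= 20 - 30 + 6 = -4

-4


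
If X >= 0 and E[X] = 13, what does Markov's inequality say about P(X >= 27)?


Markov: P(X >= a) <= E[X]/a
P(X >= 27) <= 13/27

13/27


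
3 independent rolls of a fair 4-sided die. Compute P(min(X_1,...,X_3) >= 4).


P(min >= 4) = P(all X_i >= 4) = (P(X_1 >= 4))^3
= (1/4)^3 = 1/64

1/64


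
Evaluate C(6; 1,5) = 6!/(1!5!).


6! = 720
Denominator: 1!=1 * 5!=120
Coefficient = 720 / 120 = 6

6


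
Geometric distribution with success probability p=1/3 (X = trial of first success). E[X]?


For geometric (trials until first success), E[X] = 1/p = 1/(1/3) = 3

3


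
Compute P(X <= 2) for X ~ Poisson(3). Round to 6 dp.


P(X<=2) = e^(-3)*3^0/0! + e^(-3)*3^1/1! + e^(-3)*3^2/2!
≈ 0.0497870684 + 0.1493612051 + 0.2240418077
= 0.4231900812
≈ 0.423190

0.423190


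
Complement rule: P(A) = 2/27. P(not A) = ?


P(A') = 1 - P(A) = 1 - 2/27 = 25/27

25/27


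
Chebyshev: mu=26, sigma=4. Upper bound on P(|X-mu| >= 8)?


k = 8/4 = 2
Chebyshev: P(|X-mu| >= k*sigma) <= 1/k^2 = 1/2^2 = 1/4

1/4


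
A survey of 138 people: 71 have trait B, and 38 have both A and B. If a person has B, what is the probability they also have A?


P(A|B) = P(A∩B)/P(B) = (38/138)/(71/138) = 38/71

38/71


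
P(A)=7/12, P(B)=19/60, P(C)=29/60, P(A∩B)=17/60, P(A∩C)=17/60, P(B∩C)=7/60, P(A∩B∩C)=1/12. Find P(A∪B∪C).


P(A∪B∪C) = P(A)+P(B)+P(C) - P(AB)-P(AC)-P(BC) + P(ABC)
= 7/12+19/60+29/60 - 17/60-17/60-7/60 + 1/12
= 47/60

47/60


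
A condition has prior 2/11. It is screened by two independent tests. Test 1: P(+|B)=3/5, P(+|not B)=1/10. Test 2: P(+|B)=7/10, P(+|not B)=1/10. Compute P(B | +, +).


After test 1: P(+) = 3/5*2/11 + 1/10*9/11 = 21/110
P(B|+) = (6/55)/(21/110) = 4/7
After test 2 (use post1 as new prior): P(+) = 7/10*4/7 + 1/10*3/7 = 31/70
P(B|+,+) = (2/5)/(31/70) = 28/31

28/31


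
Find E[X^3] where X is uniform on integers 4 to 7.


E[X^3] = (1/4) * sum(x^3 for x=4..7)
= 748/4 = 187

187


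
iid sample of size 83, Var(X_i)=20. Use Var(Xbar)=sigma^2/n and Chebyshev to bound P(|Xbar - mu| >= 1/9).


Var(Xbar) = Var(X)/n = 20/83
Chebyshev: P(|Xbar-mu| >= 1/9) <= Var(Xbar)/(1/9)^2 = (20/83)/(1/81) = 1620/83
Bound exceeds 1, so trivial bound: 1

1


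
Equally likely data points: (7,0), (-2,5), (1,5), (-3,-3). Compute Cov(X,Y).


E[X]=3/4, E[Y]=7/4, E[XY]=1
Cov(X,Y) = E[XY] - E[X]E[Y] = 1 - 3/4*7/4 = -5/16

-5/16


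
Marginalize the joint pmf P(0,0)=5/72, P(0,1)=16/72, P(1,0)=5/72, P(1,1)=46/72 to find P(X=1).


P(X=1) = P(1,0)+P(1,1) = 5/72 + 46/72 = 51/72 = 17/24

17/24


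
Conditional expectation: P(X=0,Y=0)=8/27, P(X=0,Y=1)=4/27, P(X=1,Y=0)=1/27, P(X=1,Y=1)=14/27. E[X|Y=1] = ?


P(Y=1) = 18/27
E[X|Y=1] = (0*4 + 1*14)/18 = 14/18 = 7/9

7/9


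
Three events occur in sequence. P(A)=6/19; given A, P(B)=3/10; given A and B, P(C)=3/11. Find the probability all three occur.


P(A∩B∩C) = P(A) * P(B|A) * P(C|A∩B)
= 6/19 * 3/10 * 3/11
= 9/95 * 3/11 = 27/1045

27/1045


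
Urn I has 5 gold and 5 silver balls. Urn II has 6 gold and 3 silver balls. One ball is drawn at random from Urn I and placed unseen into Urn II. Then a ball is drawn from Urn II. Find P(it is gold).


P(transfer gold) = 5/10 = 1/2; P(transfer silver) = 1/2
If gold transferred: Urn II has 7 gold of 10, so P(gold|gold moved) = 7/10
If silver transferred: Urn II has 6 gold of 10, so P(gold|silver moved) = 3/5
By total probability: P(gold) = 1/2*7/10 + 1/2*3/5 = 13/20

13/20


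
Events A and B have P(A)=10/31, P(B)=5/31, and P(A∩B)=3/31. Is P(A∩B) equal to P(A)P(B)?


P(A)*P(B) = 10/31*5/31 = 50/961
P(A∩B) = 3/31 != 50/961, so not independent

No, A and B are not independent


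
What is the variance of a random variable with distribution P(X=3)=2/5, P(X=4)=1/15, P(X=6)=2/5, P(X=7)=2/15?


E[X] = 24/5, E[X^2] = 128/5
Var(X) = E[X^2] - (E[X])^2 = 128/5 - (24/5)^2 = 64/25

64/25


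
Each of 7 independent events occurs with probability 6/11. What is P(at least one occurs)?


P(at least one) = 1 - P(none)
P(none) = (1 - 6/11)^7 = (5/11)^7 = 78125/19487171
P(at least one) = 1 - 78125/19487171 = 19409046/19487171

19409046/19487171


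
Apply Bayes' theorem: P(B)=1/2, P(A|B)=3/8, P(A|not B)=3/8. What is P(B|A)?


P(A) = P(A|B)P(B) + P(A|B')P(B') = 3/8*1/2 + 3/8*1/2 = 3/8
P(B|A) = P(A|B)P(B)/P(A) = (3/16)/(3/8) = 1/2

1/2


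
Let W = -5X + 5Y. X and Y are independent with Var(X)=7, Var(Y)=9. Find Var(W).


Independence => Cov(X,Y)=0
Var(-5X + 5Y) = (-5)^2*Var(X) + 5^2*Var(Y)
= 25*7 + 25*9 = 400

400


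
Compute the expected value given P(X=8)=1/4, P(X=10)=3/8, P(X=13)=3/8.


E[X] = sum(x * P(x))
= 8*1/4 + 10*3/8 + 13*3/8
= 85/8

85/8


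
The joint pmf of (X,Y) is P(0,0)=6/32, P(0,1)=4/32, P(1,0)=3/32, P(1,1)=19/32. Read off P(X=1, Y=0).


Read from table: P(X=1, Y=0) = 3/32

3/32


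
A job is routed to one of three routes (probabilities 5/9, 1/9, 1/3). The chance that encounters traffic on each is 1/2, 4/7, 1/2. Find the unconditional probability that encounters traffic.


P(A) = P(A|B1)P(B1) + P(A|B2)P(B2) + P(A|B3)P(B3)
= 1/2*5/9 + 4/7*1/9 + 1/2*1/3
= 5/18 + 4/63 + 1/6 = 32/63

32/63


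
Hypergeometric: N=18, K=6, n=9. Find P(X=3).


P(X=3) = C(6,3)*C(12,6) / C(18,9)
= 20*924 / 48620
= 18480/48620 = 84/221

84/221


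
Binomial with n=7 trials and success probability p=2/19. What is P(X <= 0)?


P(X<=0) = P(X=0)
= 410338673/893871739
= 410338673/893871739

410338673/893871739


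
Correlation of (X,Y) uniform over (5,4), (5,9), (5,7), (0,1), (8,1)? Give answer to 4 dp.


Cov(X,Y) = 1.3600, Var(X) = 6.6400, Var(Y) = 10.2400
rho = Cov/(sqrt(VarX)*sqrt(VarY)) = 0.1649

0.1649


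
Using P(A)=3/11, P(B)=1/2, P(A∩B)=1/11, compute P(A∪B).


P(A∪B) = P(A) + P(B) - P(A∩B)
= 3/11 + 1/2 - 1/11 = 15/22

15/22


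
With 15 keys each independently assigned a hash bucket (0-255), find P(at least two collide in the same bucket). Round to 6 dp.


P(all different) = prod((256-i)/256 for i=0..14) = 0.658279
P(at least one match) = 1 - 0.658279 = 0.341721

0.341721


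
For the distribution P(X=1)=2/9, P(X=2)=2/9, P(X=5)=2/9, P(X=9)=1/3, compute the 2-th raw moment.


E[X^2] = sum(x^2 * P(x))
= 1*2/9 + 4*2/9 + 25*2/9 + 81*1/3
= 101/3

101/3


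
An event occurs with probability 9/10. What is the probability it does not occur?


P(A') = 1 - P(A) = 1 - 9/10 = 1/10

1/10


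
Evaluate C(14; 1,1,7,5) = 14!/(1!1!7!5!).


14! = 87178291200
Denominator: 1!=1 * 1!=1 * 7!=5040 * 5!=120
Coefficient = 87178291200 / 604800 = 144144

144144


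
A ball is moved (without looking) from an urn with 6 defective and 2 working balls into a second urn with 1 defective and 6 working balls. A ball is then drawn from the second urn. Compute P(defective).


P(transfer defective) = 6/8 = 3/4; P(transfer working) = 1/4
If defective transferred: Urn II has 2 defective of 8, so P(defective|defective moved) = 1/4
If working transferred: Urn II has 1 defective of 8, so P(defective|working moved) = 1/8
By total probability: P(defective) = 3/4*1/4 + 1/4*1/8 = 7/32

7/32


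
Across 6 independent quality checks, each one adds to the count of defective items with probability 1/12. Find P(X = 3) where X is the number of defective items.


P(X=3) = C(6,3) * p^3 * (1-p)^3
= 20 * 1/1728 * 1331/1728
= 6655/746496

6655/746496


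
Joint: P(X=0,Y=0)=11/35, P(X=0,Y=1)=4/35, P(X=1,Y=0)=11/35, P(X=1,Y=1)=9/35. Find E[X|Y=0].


P(Y=0) = 22/35
E[X|Y=0] = (0*11 + 1*11)/22 = 11/22 = 1/2

1/2


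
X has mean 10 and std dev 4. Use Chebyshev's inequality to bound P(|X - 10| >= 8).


k = 8/4 = 2
Chebyshev: P(|X-mu| >= k*sigma) <= 1/k^2 = 1/2^2 = 1/4

1/4


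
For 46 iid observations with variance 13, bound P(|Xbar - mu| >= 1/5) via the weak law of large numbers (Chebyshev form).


Var(Xbar) = Var(X)/n = 13/46
Chebyshev: P(|Xbar-mu| >= 1/5) <= Var(Xbar)/(1/5)^2 = (13/46)/(1/25) = 325/46
Bound exceeds 1, so trivial bound: 1

1


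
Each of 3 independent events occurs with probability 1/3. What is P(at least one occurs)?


P(at least one) = 1 - P(none)
P(none) = (1 - 1/3)^3 = (2/3)^3 = 8/27
P(at least one) = 1 - 8/27 = 19/27

19/27


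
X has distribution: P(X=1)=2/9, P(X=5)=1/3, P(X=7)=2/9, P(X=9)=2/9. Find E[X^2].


E[X^2] = sum(g(x)*P(x))
= 1*2/9 + 25*1/3 + 49*2/9 + 81*2/9
= 337/9

337/9


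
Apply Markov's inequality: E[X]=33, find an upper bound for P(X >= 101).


Markov: P(X >= a) <= E[X]/a
P(X >= 101) <= 33/101

33/101


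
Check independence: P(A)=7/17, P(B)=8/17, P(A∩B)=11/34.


P(A)*P(B) = 7/17*8/17 = 56/289
P(A∩B) = 11/34 != 56/289, so not independent

No, A and B are not independent


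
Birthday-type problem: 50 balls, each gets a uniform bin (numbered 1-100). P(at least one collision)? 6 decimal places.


P(all different) = prod((100-i)/100 for i=0..49) = 0.000000
P(at least one match) = 1 - 0.000000 = 1.000000

1.000000


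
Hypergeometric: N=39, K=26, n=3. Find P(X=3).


P(X=3) = C(26,3)*C(13,0) / C(39,3)
= 2600*1 / 9139
= 2600/9139 = 200/703

200/703


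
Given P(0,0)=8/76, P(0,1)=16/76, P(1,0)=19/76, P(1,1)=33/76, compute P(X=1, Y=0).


Read from table: P(X=1, Y=0) = 19/76 = 1/4

1/4


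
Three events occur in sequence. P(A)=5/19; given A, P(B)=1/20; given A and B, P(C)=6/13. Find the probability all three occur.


P(A∩B∩C) = P(A) * P(B|A) * P(C|A∩B)
= 5/19 * 1/20 * 6/13
= 1/76 * 6/13 = 3/494

3/494


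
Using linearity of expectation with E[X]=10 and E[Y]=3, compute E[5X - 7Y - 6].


E[5X - 7Y - 6] = 5*E[X] - 7*E[Y] - 6
= (5)*(10) + (-7)*(3) + (-6)
= 50 - 21 - 6 = 23

23


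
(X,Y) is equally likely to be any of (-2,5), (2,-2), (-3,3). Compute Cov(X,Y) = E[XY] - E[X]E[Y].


E[X]=-1, E[Y]=2, E[XY]=-23/3
Cov(X,Y) = E[XY] - E[X]E[Y] = -23/3 + 1*2 = -17/3

-17/3


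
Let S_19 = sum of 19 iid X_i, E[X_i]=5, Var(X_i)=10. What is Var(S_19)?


By independence, Var(S_n) = n*Var(X_1) = 19*10 = 190

190


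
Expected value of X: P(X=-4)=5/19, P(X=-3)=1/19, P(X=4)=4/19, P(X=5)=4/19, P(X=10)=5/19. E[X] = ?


E[X] = sum(x * P(x))
= -4*5/19 - 3*1/19 + 4*4/19 + 5*4/19 + 10*5/19
= 63/19

63/19


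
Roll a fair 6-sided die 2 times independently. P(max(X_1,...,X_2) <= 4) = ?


P(max <= 4) = P(all X_i <= 4) = (P(X_1 <= 4))^2
= (4/6)^2 = (2/3)^2 = 4/9

4/9


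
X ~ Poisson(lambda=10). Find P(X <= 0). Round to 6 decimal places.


P(X<=0) = e^(-10)*10^0/0!
≈ 0.0000453999
≈ 0.000045

0.000045


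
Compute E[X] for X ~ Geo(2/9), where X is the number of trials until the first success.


For geometric (trials until first success), E[X] = 1/p = 1/(2/9) = 9/2

9/2


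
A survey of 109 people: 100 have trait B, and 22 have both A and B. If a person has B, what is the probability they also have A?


P(A|B) = P(A∩B)/P(B) = (22/109)/(100/109) = 22/100 = 11/50

11/50


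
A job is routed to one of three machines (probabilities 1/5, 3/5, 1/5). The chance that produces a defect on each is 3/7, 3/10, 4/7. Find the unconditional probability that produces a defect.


P(A) = P(A|B1)P(B1) + P(A|B2)P(B2) + P(A|B3)P(B3)
= 3/7*1/5 + 3/10*3/5 + 4/7*1/5
= 3/35 + 9/50 + 4/35 = 19/50

19/50


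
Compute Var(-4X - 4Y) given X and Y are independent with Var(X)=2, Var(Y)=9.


Independence => Cov(X,Y)=0
Var(-4X - 4Y) = (-4)^2*Var(X) + (-4)^2*Var(Y)
= 16*2 + 16*9 = 176

176


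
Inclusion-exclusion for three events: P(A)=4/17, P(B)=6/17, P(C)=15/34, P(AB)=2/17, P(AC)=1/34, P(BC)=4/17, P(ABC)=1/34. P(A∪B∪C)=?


P(A∪B∪C) = P(A)+P(B)+P(C) - P(AB)-P(AC)-P(BC) + P(ABC)
= 4/17+6/17+15/34 - 2/17-1/34-4/17 + 1/34
= 23/34

23/34


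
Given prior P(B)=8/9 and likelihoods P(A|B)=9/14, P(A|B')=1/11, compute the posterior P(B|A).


P(A) = P(A|B)P(B) + P(A|B')P(B') = 9/14*8/9 + 1/11*1/9 = 403/693
P(B|A) = P(A|B)P(B)/P(A) = (4/7)/(403/693) = 396/403

396/403


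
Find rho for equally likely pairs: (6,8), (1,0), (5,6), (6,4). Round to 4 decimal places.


Cov(X,Y) = 5.2500, Var(X) = 4.2500, Var(Y) = 8.7500
rho = Cov/(sqrt(VarX)*sqrt(VarY)) = 0.8609

0.8609


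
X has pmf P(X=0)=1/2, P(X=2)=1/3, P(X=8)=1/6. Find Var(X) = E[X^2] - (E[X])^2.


E[X] = 2, E[X^2] = 12
Var(X) = E[X^2] - (E[X])^2 = 12 - (2)^2 = 8

8


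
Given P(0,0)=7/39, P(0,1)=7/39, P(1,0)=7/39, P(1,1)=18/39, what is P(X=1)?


P(X=1) = P(1,0)+P(1,1) = 7/39 + 18/39 = 25/39

25/39


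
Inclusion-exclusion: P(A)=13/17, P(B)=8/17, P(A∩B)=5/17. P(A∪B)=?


P(A∪B) = P(A) + P(B) - P(A∩B)
= 13/17 + 8/17 - 5/17 = 16/17

16/17


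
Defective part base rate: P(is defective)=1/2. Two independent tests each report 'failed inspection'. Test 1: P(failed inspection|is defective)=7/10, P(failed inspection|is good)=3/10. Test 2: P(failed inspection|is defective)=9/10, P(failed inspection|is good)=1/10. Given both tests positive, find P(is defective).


After test 1: P(+) = 7/10*1/2 + 3/10*1/2 = 1/2
P(B|+) = (7/20)/(1/2) = 7/10
After test 2 (use post1 as new prior): P(+) = 9/10*7/10 + 1/10*3/10 = 33/50
P(B|+,+) = (63/100)/(33/50) = 21/22

21/22


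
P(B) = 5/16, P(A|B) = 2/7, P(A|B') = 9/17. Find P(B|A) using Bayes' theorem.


P(A) = P(A|B)P(B) + P(A|B')P(B') = 2/7*5/16 + 9/17*11/16 = 863/1904
P(B|A) = P(A|B)P(B)/P(A) = (5/56)/(863/1904) = 170/863

170/863


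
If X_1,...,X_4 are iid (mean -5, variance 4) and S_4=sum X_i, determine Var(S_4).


By independence, Var(S_n) = n*Var(X_1) = 4*4 = 16

16


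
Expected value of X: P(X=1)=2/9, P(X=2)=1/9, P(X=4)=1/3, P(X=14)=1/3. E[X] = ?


E[X] = sum(x * P(x))
= 1*2/9 + 2*1/9 + 4*1/3 + 14*1/3
= 58/9

58/9


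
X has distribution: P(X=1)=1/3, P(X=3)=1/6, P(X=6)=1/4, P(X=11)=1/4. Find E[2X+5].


E[2X+5] = sum(g(x)*P(x))
= 7*1/3 + 11*1/6 + 17*1/4 + 27*1/4
= 91/6

91/6


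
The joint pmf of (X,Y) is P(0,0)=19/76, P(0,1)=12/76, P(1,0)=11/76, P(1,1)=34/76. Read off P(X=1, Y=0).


Read from table: P(X=1, Y=0) = 11/76

11/76


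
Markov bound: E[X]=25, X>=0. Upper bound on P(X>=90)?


Markov: P(X >= a) <= E[X]/a
P(X >= 90) <= 25/90 = 5/18

5/18


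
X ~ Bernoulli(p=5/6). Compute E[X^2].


For Bernoulli: X in {0,1}
E[X^2] = 0^2*(1-5/6) + 1^2*5/6 = 5/6

5/6


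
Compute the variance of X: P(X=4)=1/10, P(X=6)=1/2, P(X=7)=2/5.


E[X] = 31/5, E[X^2] = 196/5
Var(X) = E[X^2] - (E[X])^2 = 196/5 - (31/5)^2 = 19/25

19/25


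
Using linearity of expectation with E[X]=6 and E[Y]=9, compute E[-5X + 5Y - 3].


E[-5X + 5Y - 3] = -5*E[X] + 5*E[Y] - 3
= (-5)*(6) + (5)*(9) + (-3)
= -30 + 45 - 3 = 12

12


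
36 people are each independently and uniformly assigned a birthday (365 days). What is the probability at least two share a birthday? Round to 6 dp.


P(all different) = prod((365-i)/365 for i=0..35) = 0.167818
P(at least one match) = 1 - 0.167818 = 0.832182

0.832182


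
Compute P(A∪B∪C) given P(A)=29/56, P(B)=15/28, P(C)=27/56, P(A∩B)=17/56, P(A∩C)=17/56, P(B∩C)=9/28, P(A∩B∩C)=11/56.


P(A∪B∪C) = P(A)+P(B)+P(C) - P(AB)-P(AC)-P(BC) + P(ABC)
= 29/56+15/28+27/56 - 17/56-17/56-9/28 + 11/56
= 45/56

45/56


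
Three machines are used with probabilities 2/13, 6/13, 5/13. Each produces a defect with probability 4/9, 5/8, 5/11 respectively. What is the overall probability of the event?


P(A) = P(A|B1)P(B1) + P(A|B2)P(B2) + P(A|B3)P(B3)
= 4/9*2/13 + 5/8*6/13 + 5/11*5/13
= 8/117 + 15/52 + 25/143 = 2737/5148

2737/5148


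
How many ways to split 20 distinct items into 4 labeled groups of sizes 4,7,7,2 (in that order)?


20! = 2432902008176640000
Denominator: 4!=24 * 7!=5040 * 7!=5040 * 2!=2
Coefficient = 2432902008176640000 / 1219276800 = 1995364800

1995364800


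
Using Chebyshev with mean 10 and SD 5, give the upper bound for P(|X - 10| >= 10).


k = 10/5 = 2
Chebyshev: P(|X-mu| >= k*sigma) <= 1/k^2 = 1/2^2 = 1/4

1/4


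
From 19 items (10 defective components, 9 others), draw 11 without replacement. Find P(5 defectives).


P(X=5) = C(10,5)*C(9,6) / C(19,11)
= 252*84 / 75582
= 21168/75582 = 1176/4199

1176/4199


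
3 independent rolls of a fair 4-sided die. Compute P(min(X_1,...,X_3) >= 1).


P(min >= 1) = P(all X_i >= 1) = (P(X_1 >= 1))^3
= (4/4)^3 = 1^3 = 1

1


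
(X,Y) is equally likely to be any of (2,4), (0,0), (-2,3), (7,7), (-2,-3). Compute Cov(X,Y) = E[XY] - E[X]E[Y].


E[X]=1, E[Y]=11/5, E[XY]=57/5
Cov(X,Y) = E[XY] - E[X]E[Y] = 57/5 - 1*11/5 = 46/5

46/5


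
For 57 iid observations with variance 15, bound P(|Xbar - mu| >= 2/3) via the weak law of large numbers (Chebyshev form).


Var(Xbar) = Var(X)/n = 15/57
Chebyshev: P(|Xbar-mu| >= 2/3) <= Var(Xbar)/(2/3)^2 = (5/19)/(4/9) = 45/76

45/76


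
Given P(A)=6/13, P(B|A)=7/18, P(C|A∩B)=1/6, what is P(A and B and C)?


P(A∩B∩C) = P(A) * P(B|A) * P(C|A∩B)
= 6/13 * 7/18 * 1/6
= 7/39 * 1/6 = 7/234

7/234


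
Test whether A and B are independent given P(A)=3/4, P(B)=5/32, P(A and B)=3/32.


P(A)*P(B) = 3/4*5/32 = 15/128
P(A∩B) = 3/32 != 15/128, so not independent

No, A and B are not independent


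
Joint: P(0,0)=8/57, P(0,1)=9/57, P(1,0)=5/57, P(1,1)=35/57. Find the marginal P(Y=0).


P(Y=0) = P(0,0)+P(1,0) = 8/57 + 5/57 = 13/57

13/57


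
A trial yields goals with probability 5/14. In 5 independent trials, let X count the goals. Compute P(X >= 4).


P(X>=4) = P(X=4) + P(X=5)
= 28125/537824 + 3125/537824
= 15625/268912

15625/268912


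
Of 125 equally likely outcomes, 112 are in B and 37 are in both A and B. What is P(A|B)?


P(A|B) = P(A∩B)/P(B) = (37/125)/(112/125) = 37/112

37/112


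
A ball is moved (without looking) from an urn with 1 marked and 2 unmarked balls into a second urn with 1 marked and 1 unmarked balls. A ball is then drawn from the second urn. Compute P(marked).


P(transfer marked) = 1/3; P(transfer unmarked) = 2/3
If marked transferred: Urn II has 2 marked of 3, so P(marked|marked moved) = 2/3
If unmarked transferred: Urn II has 1 marked of 3, so P(marked|unmarked moved) = 1/3
By total probability: P(marked) = 1/3*2/3 + 2/3*1/3 = 4/9

4/9


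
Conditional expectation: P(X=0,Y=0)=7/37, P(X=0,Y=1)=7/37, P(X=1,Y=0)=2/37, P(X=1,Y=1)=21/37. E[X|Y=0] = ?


P(Y=0) = 9/37
E[X|Y=0] = (0*7 + 1*2)/9 = 2/9

2/9


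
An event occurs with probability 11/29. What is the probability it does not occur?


P(A') = 1 - P(A) = 1 - 11/29 = 18/29

18/29


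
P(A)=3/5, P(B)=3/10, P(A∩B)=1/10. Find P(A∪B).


P(A∪B) = P(A) + P(B) - P(A∩B)
= 3/5 + 3/10 - 1/10 = 4/5

4/5


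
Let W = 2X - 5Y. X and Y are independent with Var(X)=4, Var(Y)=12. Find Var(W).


Independence => Cov(X,Y)=0
Var(2X - 5Y) = 2^2*Var(X) + (-5)^2*Var(Y)
= 4*4 + 25*12 = 316

316


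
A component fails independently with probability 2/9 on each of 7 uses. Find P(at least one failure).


P(at least one) = 1 - P(none)
P(none) = (1 - 2/9)^7 = (7/9)^7 = 823543/4782969
P(at least one) = 1 - 823543/4782969 = 3959426/4782969

3959426/4782969


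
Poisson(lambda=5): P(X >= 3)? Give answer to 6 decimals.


P(X>=3) = 1 - P(X<=2) = 1 - (e^(-5)*5^0/0! + e^(-5)*5^1/1! + e^(-5)*5^2/2!)
≈ 1 - (0.0067379470 + 0.0336897350 + 0.0842243375)
= 1 - 0.1246520195 = 0.8753479805
≈ 0.875348

0.875348


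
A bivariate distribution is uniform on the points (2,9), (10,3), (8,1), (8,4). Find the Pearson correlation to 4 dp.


Cov(X,Y) = -7.7500, Var(X) = 9.0000, Var(Y) = 8.6875
rho = Cov/(sqrt(VarX)*sqrt(VarY)) = -0.8765

-0.8765


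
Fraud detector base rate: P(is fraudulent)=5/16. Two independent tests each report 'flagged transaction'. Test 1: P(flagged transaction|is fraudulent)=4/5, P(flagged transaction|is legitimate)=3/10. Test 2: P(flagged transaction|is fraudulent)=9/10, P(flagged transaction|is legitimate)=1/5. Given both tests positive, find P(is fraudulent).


After test 1: P(+) = 4/5*5/16 + 3/10*11/16 = 73/160
P(B|+) = (1/4)/(73/160) = 40/73
After test 2 (use post1 as new prior): P(+) = 9/10*40/73 + 1/5*33/73 = 213/365
P(B|+,+) = (36/73)/(213/365) = 60/71

60/71


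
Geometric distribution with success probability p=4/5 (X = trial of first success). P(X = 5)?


P(X=5) = (1-p)^4 * p = (1/5)^4 * 4/5
= 1/625 * 4/5 = 4/3125

4/3125


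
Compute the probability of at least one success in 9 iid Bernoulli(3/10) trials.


P(at least one) = 1 - P(none)
P(none) = (1 - 3/10)^9 = (7/10)^9 = 40353607/1000000000
P(at least one) = 1 - 40353607/1000000000 = 959646393/1000000000

959646393/1000000000


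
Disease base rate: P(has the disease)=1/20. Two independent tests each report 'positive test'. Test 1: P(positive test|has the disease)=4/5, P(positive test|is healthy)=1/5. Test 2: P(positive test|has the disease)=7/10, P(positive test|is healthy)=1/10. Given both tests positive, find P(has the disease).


After test 1: P(+) = 4/5*1/20 + 1/5*19/20 = 23/100
P(B|+) = (1/25)/(23/100) = 4/23
After test 2 (use post1 as new prior): P(+) = 7/10*4/23 + 1/10*19/23 = 47/230
P(B|+,+) = (14/115)/(47/230) = 28/47

28/47


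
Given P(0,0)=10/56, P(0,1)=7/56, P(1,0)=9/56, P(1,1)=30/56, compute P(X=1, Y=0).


Read from table: P(X=1, Y=0) = 9/56

9/56


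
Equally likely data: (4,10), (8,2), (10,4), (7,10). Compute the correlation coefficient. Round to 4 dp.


Cov(X,Y) = -5.6250, Var(X) = 4.6875, Var(Y) = 12.7500
rho = Cov/(sqrt(VarX)*sqrt(VarY)) = -0.7276

-0.7276


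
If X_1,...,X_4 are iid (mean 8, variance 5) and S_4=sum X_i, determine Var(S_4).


By independence, Var(S_n) = n*Var(X_1) = 4*5 = 20

20


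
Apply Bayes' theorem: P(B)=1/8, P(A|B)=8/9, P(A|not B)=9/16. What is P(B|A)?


P(A) = P(A|B)P(B) + P(A|B')P(B') = 8/9*1/8 + 9/16*7/8 = 695/1152
P(B|A) = P(A|B)P(B)/P(A) = (1/9)/(695/1152) = 128/695

128/695


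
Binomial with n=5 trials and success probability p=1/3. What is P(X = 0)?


P(X=0) = C(5,0) * p^0 * (1-p)^5
= 1 * 1 * 32/243
= 32/243

32/243


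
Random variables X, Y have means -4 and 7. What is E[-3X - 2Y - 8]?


E[-3X - 2Y - 8] = -3*E[X] - 2*E[Y] - 8
= (-3)*(-4) + (-2)*(7) + (-8)
= 12 - 14 - 8 = -10

-10


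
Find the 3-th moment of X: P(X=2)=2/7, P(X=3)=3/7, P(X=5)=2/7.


E[X^3] = sum(x^3 * P(x))
= 8*2/7 + 27*3/7 + 125*2/7
= 347/7

347/7


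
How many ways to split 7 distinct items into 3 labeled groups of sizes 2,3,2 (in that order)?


7! = 5040
Denominator: 2!=2 * 3!=6 * 2!=2
Coefficient = 5040 / 24 = 210

210


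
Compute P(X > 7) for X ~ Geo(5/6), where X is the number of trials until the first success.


P(X > 7) = P(first 7 trials all fail) = (1-p)^7 = (1/6)^7 = 1/279936

1/279936


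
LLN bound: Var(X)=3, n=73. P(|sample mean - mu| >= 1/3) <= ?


Var(Xbar) = Var(X)/n = 3/73
Chebyshev: P(|Xbar-mu| >= 1/3) <= Var(Xbar)/(1/3)^2 = (3/73)/(1/9) = 27/73

27/73


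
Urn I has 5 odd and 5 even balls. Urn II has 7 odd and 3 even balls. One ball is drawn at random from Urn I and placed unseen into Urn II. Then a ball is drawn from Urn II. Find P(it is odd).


P(transfer odd) = 5/10 = 1/2; P(transfer even) = 1/2
If odd transferred: Urn II has 8 odd of 11, so P(odd|odd moved) = 8/11
If even transferred: Urn II has 7 odd of 11, so P(odd|even moved) = 7/11
By total probability: P(odd) = 1/2*8/11 + 1/2*7/11 = 15/22

15/22


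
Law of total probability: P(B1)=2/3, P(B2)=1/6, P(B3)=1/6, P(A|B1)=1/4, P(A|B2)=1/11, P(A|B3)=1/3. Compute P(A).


P(A) = P(A|B1)P(B1) + P(A|B2)P(B2) + P(A|B3)P(B3)
= 1/4*2/3 + 1/11*1/6 + 1/3*1/6
= 1/6 + 1/66 + 1/18 = 47/198

47/198


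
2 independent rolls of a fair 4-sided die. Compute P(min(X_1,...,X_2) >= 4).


P(min >= 4) = P(all X_i >= 4) = (P(X_1 >= 4))^2
= (1/4)^2 = 1/16

1/16


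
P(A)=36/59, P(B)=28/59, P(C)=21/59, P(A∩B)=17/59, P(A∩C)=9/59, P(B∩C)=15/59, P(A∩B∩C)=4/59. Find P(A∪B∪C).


P(A∪B∪C) = P(A)+P(B)+P(C) - P(AB)-P(AC)-P(BC) + P(ABC)
= 36/59+28/59+21/59 - 17/59-9/59-15/59 + 4/59
= 48/59

48/59


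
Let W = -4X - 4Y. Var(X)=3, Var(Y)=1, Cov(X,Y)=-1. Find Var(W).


Var(-4X - 4Y) = (-4)^2*Var(X) + (-4)^2*Var(Y) + 2*(-4)*(-4)*Cov(X,Y)
= 16*3 + 16*1 + 32*(-1)
= 48 + 16 - 32 = 32

32


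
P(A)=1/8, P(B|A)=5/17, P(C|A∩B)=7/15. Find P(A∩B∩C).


P(A∩B∩C) = P(A) * P(B|A) * P(C|A∩B)
= 1/8 * 5/17 * 7/15
= 5/136 * 7/15 = 7/408

7/408


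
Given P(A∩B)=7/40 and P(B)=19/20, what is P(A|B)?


P(A|B) = P(A∩B)/P(B) = (7/40)/(38/40) = 7/38

7/38


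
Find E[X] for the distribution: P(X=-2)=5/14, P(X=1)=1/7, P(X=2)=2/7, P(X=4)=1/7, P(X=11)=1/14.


E[X] = sum(x * P(x))
= -2*5/14 + 1*1/7 + 2*2/7 + 4*1/7 + 11*1/14
= 19/14

19/14


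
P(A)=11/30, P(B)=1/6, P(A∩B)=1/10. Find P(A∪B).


P(A∪B) = P(A) + P(B) - P(A∩B)
= 11/30 + 1/6 - 1/10 = 13/30

13/30


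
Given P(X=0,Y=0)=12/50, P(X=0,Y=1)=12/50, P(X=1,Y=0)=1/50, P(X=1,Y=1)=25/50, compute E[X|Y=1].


P(Y=1) = 37/50
E[X|Y=1] = (0*12 + 1*25)/37 = 25/37

25/37


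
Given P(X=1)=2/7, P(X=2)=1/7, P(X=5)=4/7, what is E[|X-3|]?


E[|X-3|] = sum(g(x)*P(x))
= 2*2/7 + 1*1/7 + 2*4/7
= 13/7

13/7


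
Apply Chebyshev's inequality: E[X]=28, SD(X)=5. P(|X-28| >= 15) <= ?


k = 15/5 = 3
Chebyshev: P(|X-mu| >= k*sigma) <= 1/k^2 = 1/3^2 = 1/9

1/9


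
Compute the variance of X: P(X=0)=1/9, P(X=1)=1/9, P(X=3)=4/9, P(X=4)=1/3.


E[X] = 25/9, E[X^2] = 85/9
Var(X) = E[X^2] - (E[X])^2 = 85/9 - (25/9)^2 = 140/81

140/81


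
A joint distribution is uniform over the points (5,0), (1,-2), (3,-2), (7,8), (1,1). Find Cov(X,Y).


E[X]=17/5, E[Y]=1, E[XY]=49/5
Cov(X,Y) = E[XY] - E[X]E[Y] = 49/5 - 17/5*1 = 32/5

32/5


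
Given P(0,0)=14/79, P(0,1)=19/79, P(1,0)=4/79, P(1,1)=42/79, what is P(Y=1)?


P(Y=1) = P(0,1)+P(1,1) = 19/79 + 42/79 = 61/79

61/79


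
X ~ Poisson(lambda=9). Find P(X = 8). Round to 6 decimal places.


P(X=8) = e^(-9) * 9^8 / 8!
≈ 0.0001234098041 * 43046721 / 40320
≈ 0.131756

0.131756


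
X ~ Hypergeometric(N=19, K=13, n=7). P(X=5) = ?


P(X=5) = C(13,5)*C(6,2) / C(19,7)
= 1287*15 / 50388
= 19305/50388 = 495/1292

495/1292


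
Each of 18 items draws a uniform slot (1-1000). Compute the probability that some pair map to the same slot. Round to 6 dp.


P(all different) = prod((1000-i)/1000 for i=0..17) = 0.857357
P(at least one match) = 1 - 0.857357 = 0.142643

0.142643


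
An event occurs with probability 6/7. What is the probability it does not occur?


P(A') = 1 - P(A) = 1 - 6/7 = 1/7

1/7


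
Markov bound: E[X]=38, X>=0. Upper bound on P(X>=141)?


Markov: P(X >= a) <= E[X]/a
P(X >= 141) <= 38/141

38/141


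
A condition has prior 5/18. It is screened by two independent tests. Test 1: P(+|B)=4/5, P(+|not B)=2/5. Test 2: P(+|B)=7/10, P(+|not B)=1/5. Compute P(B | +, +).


After test 1: P(+) = 4/5*5/18 + 2/5*13/18 = 23/45
P(B|+) = (2/9)/(23/45) = 10/23
After test 2 (use post1 as new prior): P(+) = 7/10*10/23 + 1/5*13/23 = 48/115
P(B|+,+) = (7/23)/(48/115) = 35/48

35/48
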